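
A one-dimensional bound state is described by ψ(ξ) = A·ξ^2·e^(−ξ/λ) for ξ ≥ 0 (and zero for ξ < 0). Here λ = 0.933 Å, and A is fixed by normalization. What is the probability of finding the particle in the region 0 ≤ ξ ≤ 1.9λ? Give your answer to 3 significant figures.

The probability is P = ∫ |ψ|² dξ over [0, 1.9λ].
With A² fixed by ∫|ψ|² = 1, i.e. A² = (3·λ^5/4)^(−1), substitute and integrate.
In terms of u = ξ/λ (A² and the length scale cancel between numerator and denominator), P = [∫_{0}^{1.9} u^4·e^(-2·u) du] / [∫_{0}^{∞} u^4·e^(-2·u) du].
Using ∫ u^4·e^(-2·u) du = -(u^4/2 + u^3 + 3·u^2/2 + 3·u/2 + 3/4)·e^(-2·u), the numerator is ≈ 0.24912 and the denominator is 3/4.
Evaluating gives P = 0.3322.

P ≈ 0.332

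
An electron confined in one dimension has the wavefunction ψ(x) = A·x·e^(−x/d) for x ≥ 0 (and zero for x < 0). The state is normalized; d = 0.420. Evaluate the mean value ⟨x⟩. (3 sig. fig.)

⟨x⟩ = ∫ x |ψ|² dx over the full domain.
Using ∫₀^∞ xⁿ e^(−αx) dx = n!/αⁿ⁺¹, the ratio of the moment integral to the normalization integral gives ⟨x⟩ = 3·d/2.
With d = 0.420, ⟨x⟩ = 0.6300.

⟨x⟩ ≈ 0.630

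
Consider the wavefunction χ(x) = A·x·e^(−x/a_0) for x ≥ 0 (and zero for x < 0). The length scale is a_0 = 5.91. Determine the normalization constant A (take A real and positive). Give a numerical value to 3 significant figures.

A ≈ 0.139

Normalization requires ∫|χ|² dx = 1, integrated from 0 to ∞.
Recall ∫₀^∞ x^m e^(−x/β) dx = m!·β^(m+1), the integral (without the A² prefactor) comes out to a_0^3/4.
Setting this equal to 1 gives A² = 1/(a_0^3/4).
With a_0 = 5.91: A² = 0.01938 and A = 0.1392.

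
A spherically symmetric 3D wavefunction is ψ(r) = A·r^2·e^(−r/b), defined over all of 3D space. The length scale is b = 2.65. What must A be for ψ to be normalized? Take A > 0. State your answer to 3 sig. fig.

Normalization requires ∫|ψ|² 4πr² dr = 1, integrated from 0 to ∞.
Using ∫₀^∞ rⁿ e^(−αr) dr = n!/αⁿ⁺¹, with ψ = A·r^2·e^(−r/b), the integral evaluates to A²·[45·π·b^7/2].
So A² = (45·π·b^7/2)^(−1).
With b = 2.65: A² = 0.00001542 and A = 0.003926.

A ≈ 0.00393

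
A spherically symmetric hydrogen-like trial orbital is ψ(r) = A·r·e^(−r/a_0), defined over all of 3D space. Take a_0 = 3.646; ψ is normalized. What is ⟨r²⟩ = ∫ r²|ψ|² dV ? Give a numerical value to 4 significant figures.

The expectation value is the |ψ|²-weighted average of r^2: ∫ r^2|ψ|² 4πr² dr.
Using ∫₀^∞ rⁿ e^(−αr) dr = n!/αⁿ⁺¹, the ratio of the moment integral to the normalization integral gives ⟨r²⟩ = 15·a_0^2/2.
Putting a_0 = 3.646 gives 99.700.

⟨r^2⟩ ≈ 99.70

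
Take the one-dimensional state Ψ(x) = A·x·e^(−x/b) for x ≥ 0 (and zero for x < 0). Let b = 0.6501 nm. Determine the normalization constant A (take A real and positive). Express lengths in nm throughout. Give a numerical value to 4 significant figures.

We need A² ∫|f|² dx = 1, taking the integral from 0 to ∞.
Recall ∫₀^∞ x^m e^(−x/β) dx = m!·β^(m+1), the integral (without the A² prefactor) comes out to b^3/4.
Setting this equal to 1 gives A² = 1/(b^3/4).
Substituting b = 0.6501 gives A² = 14.559, so A = 3.8156.

A ≈ 3.816 nm^(-3/2)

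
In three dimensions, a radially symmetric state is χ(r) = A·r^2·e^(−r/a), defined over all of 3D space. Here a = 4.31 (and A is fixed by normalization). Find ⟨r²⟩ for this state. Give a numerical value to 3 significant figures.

The expectation value is the |χ|²-weighted average of r^2: ∫ r^2|χ|² 4πr² dr.
Recall ∫₀^∞ r^m e^(−r/β) dr = m!·β^(m+1), evaluating both integrals, ⟨r²⟩ = 14·a^2.
With a = 4.31, ⟨r^2⟩ = 260.1.

⟨r^2⟩ ≈ 260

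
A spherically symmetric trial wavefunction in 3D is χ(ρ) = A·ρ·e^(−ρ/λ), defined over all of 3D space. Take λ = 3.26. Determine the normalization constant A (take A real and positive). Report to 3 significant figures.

A ≈ 0.0170

Normalization requires ∫|χ|² 4πρ² dρ = 1, integrated from 0 to ∞.
∫|χ|² 4πρ² dρ = A²·(3·π·λ^5).
Setting this equal to 1 gives A² = 1/(3·π·λ^5).
With λ = 3.26: A² = 0.0002882 and A = 0.01698.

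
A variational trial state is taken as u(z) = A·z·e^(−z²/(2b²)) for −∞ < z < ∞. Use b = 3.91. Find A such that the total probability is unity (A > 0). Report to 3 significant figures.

We need A² ∫|f|² dz = 1, taking the integral from −∞ to ∞.
Carrying out the integral gives A² · √(π)·b^3/2.
So A² = (√(π)·b^3/2)^(−1).
Substituting b = 3.91 gives A² = 0.01888, so A = 0.1374.

A ≈ 0.137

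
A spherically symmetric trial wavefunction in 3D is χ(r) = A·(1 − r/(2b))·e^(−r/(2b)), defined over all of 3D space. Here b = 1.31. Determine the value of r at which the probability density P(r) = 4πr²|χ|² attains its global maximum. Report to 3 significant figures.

The maximum of P(r) = 4πr²|χ|² occurs where its derivative vanishes.
This gives r = b·(√(5) + 3).
With b = 1.31, the most probable radial distance is 6.859.

r ≈ 6.86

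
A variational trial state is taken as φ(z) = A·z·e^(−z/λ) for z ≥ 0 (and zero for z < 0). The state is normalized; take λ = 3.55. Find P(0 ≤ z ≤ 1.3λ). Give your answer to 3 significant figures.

P ≈ 0.482

P = ∫_{0}^{1.3λ} |φ(z)|² dz.
With A² fixed by ∫|φ|² = 1, i.e. A² = (λ^3/4)^(−1), substitute and integrate.
In terms of u = z/λ (A² and the length scale cancel between numerator and denominator), P = [∫_{0}^{1.3} u^2·e^(-2·u) du] / [∫_{0}^{∞} u^2·e^(-2·u) du].
An antiderivative of u^2·e^(-2·u) is -(2·u^2 + 2·u + 1)·e^(-2·u)/4; evaluating from 0 to 1.3 gives 1/4 - 349·e^(-13/5)/200, while the full integral is 1/4.
The result is P = 0.4816.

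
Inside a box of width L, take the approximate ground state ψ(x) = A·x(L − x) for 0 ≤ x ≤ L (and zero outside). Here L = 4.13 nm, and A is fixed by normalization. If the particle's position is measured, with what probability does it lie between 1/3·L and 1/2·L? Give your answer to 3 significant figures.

P ≈ 0.290

P = ∫_{1/3·L}^{1/2·L} |ψ(x)|² dx.
With A² fixed by ∫|ψ|² = 1, i.e. A² = (L^5/30)^(−1), substitute and integrate.
In terms of u = x/L (A² and the length scale cancel between numerator and denominator), P = [∫_{1/3}^{1/2} u^2·(1 - u)^2 du] / [∫_{0}^{1} u^2·(1 - u)^2 du].
Using ∫ u^2·(1 - u)^2 du = u^3·(6·u^2 - 15·u + 10)/30, the numerator is 47/4860 and the denominator is 1/30.
This works out to P = 47/162.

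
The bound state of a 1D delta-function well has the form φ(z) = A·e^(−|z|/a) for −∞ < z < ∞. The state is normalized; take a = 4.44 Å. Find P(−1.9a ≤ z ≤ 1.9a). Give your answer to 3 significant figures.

|φ|² is the probability density, so P = ∫_{−1.9a}^{1.9a} |φ|² dz.
With A² fixed by ∫|φ|² = 1, i.e. A² = (a)^(−1), substitute and integrate.
By symmetry take twice the z ≥ 0 contribution in numerator and denominator; the 2's cancel. Let u = z/a; then A² and the length scale cancel, so P = ∫_{0}^{1.9} e^(-2·u) du ÷ ∫_{0}^{∞} e^(-2·u) du.
Using ∫ e^(-2·u) du = -e^(-2·u)/2, the numerator is 1/2 - e^(-19/5)/2 and the denominator is 1/2.
This works out to P = 0.9776.

P ≈ 0.978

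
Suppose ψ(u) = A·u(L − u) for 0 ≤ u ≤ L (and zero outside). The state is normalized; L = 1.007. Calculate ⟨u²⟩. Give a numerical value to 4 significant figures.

⟨u^2⟩ ≈ 0.2897

By definition ⟨u²⟩ = ∫ u^2 |ψ(u)|² du.
Evaluating both integrals, ⟨u²⟩ = 2·L^2/7.
Putting L = 1.007 gives 0.28973.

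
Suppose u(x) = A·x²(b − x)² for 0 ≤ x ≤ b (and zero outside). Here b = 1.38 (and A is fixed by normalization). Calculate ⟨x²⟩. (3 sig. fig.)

⟨x^2⟩ ≈ 0.519

By definition ⟨x²⟩ = ∫ x^2 |u(x)|² dx.
Expanding the polynomial and integrating term by term, the ratio of the moment integral to the normalization integral gives ⟨x²⟩ = 3·b^2/11.
Putting b = 1.38 gives 0.5194.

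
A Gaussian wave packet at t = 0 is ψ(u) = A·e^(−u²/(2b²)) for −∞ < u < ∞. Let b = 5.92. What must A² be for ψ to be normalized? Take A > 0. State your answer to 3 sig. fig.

We need A² ∫|f|² du = 1, taking the integral from −∞ to ∞.
∫|ψ|² du = A²·(√(π)·b).
Hence A² = 1/[√(π)·b].
With b = 5.92: A² = 0.09530 and A = 0.3087.

A^2 ≈ 0.0953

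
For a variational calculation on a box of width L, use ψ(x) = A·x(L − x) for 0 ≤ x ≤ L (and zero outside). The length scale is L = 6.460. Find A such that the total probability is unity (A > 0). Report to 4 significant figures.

We need A² ∫|f|² dx = 1, taking the integral from 0 to L.
Expanding the polynomial and integrating term by term, ∫|ψ|² dx = A²·(L^5/30).
Plugging in L = 6.460 yields A = 0.051639.

A ≈ 0.05164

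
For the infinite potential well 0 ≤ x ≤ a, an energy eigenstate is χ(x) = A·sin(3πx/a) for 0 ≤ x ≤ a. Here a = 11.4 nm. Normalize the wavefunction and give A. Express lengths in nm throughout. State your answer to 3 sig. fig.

A ≈ 0.419 nm^(-1/2)

The normalization condition is ∫|χ|² dx = 1 from 0 to a.
The integral (without the A² prefactor) comes out to a/2.
So A² = (a/2)^(−1).
Substituting a = 11.4 gives A² = 0.1754, so A = 0.4189.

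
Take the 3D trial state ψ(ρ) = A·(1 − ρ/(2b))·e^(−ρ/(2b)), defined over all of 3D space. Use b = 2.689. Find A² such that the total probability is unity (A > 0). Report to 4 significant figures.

The normalization condition is ∫|ψ|² 4πρ² dρ = 1 from 0 to ∞.
In 3D with spherical symmetry the volume element is 4πρ² dρ.
The integral (without the A² prefactor) comes out to 8·π·b^3.
So A² = (8·π·b^3)^(−1).
With b = 2.689: A² = 0.0020464 and A = 0.045237.

A^2 ≈ 0.002046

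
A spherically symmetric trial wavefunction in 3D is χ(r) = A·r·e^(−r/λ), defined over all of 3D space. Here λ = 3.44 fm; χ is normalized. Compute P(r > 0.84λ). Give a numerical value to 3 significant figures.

Integrate the radial probability density 4πr²|χ|² over r > 0.84λ.
The full normalization integral is A²·[3·π·λ^5] = 1, fixing A².
Substituting u = r/λ, A², 4π and the length scale all cancel in the ratio: P = ∫_{0.84}^{∞} u^4·e^(-2·u) du / ∫_{0}^{∞} u^4·e^(-2·u) du.
With ∫ u^4·e^(-2·u) du = -(u^4/2 + u^3 + 3·u^2/2 + 3·u/2 + 3/4)·e^(-2·u) + C, the region integral is ≈ 0.72873 and the full one is 3/4.
This evaluates to P = 0.9716.

P ≈ 0.972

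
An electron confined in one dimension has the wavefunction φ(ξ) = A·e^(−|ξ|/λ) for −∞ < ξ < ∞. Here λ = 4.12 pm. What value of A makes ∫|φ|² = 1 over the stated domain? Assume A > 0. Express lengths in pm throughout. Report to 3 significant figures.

A ≈ 0.493 pm^(-1/2)

The normalization condition is ∫|φ|² dξ = 1 from −∞ to ∞.
Recall ∫₀^∞ ξ^m e^(−ξ/β) dξ = m!·β^(m+1), with φ = A·e^(−|ξ|/λ), the integral evaluates to A²·[λ].
Hence A² = 1/[λ].
Substituting λ = 4.12 gives A² = 0.2427, so A = 0.4927.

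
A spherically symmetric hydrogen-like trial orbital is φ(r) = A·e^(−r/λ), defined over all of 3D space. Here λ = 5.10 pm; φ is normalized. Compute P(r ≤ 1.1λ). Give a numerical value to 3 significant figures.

P ≈ 0.377

P = ∫ |φ|² 4πr² dr over r ≤ 1.1λ.
A² is fixed by ∫₀^∞ 4πr²|φ|² dr = 1, i.e. A² = (π·λ^3)^(−1).
In terms of u = r/λ (A², 4π and the length scale all cancel between numerator and denominator), P = [∫_{0}^{1.1} u^2·e^(-2·u) du] / [∫_{0}^{∞} u^2·e^(-2·u) du].
An antiderivative of u^2·e^(-2·u) is -(2·u^2 + 2·u + 1)·e^(-2·u)/4; evaluating from 0 to 1.1 gives 1/4 - 281·e^(-11/5)/200, while the full integral is 1/4.
This evaluates to P = 0.3773.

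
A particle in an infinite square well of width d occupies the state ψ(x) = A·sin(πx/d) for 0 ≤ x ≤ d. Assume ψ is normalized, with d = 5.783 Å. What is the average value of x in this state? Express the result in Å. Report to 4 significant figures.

⟨x⟩ = ∫ x |ψ|² dx over the full domain.
With ∫₀^d sin²(nπx/d) dx = d/2, evaluating both integrals, ⟨x⟩ = d/2.
Putting d = 5.783 gives 2.8915.

⟨x⟩ ≈ 2.892 Å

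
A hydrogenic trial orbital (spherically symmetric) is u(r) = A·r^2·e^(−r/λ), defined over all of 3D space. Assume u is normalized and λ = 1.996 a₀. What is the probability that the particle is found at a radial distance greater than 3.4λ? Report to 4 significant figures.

P ≈ 0.4799

P = ∫ |u|² 4πr² dr over r > 3.4λ.
The full normalization integral is A²·[45·π·λ^7/2] = 1, fixing A².
In terms of t = r/λ (A², 4π and the length scale all cancel between numerator and denominator), P = [∫_{3.4}^{∞} t^6·e^(-2·t) dt] / [∫_{0}^{∞} t^6·e^(-2·t) dt].
Using ∫ t^6·e^(-2·t) dt = -(4·t^6 + 12·t^5 + 30·t^4 + 60·t^3 + 90·t^2 + 90·t + 45)·e^(-2·t)/8, the numerator is ≈ 2.69953 and the denominator is 45/8.
The region integral divided by the full integral gives P = 0.47992.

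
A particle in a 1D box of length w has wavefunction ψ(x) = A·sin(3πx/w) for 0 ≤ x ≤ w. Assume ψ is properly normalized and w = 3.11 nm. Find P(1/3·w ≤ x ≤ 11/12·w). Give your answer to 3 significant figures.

P ≈ 0.636

|ψ|² is the probability density, so P = ∫_{1/3·w}^{11/12·w} |ψ|² dx.
Since A² = 1/(w/2), this is the region integral divided by the full normalization integral.
In terms of u = x/w (A² and the length scale cancel between numerator and denominator), P = [∫_{1/3}^{11/12} sin(3·π·u)^2 du] / [∫_{0}^{1} sin(3·π·u)^2 du].
With ∫ sin(3·π·u)^2 du = u/2 - sin(6·π·u)/(12·π) + C, the region integral is 1/(12·π) + 7/24 and the full one is 1/2.
The result is P = (2 + 7·π)/(12·π).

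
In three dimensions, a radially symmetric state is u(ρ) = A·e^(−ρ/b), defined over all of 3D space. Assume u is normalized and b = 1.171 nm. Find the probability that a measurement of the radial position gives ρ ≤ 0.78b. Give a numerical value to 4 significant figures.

With dV = 4πρ²dρ, the probability is ∫|u|² dV over ρ ≤ 0.78b.
The full normalization integral is A²·[π·b^3] = 1, fixing A².
In terms of t = ρ/b (A², 4π and the length scale all cancel between numerator and denominator), P = [∫_{0}^{0.78} t^2·e^(-2·t) dt] / [∫_{0}^{∞} t^2·e^(-2·t) dt].
An antiderivative of t^2·e^(-2·t) is -(2·t^2 + 2·t + 1)·e^(-2·t)/4; evaluating from 0 to 0.78 gives 1/4 - 4721·e^(-39/25)/5000, while the full integral is 1/4.
The region integral divided by the full integral gives P = 0.20636.

P ≈ 0.2064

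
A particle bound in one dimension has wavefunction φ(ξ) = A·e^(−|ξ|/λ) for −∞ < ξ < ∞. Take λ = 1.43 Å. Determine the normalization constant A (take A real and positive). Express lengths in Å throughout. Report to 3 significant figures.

Require ∫ |φ|² dξ = 1 over the whole domain.
Carrying out the integral gives A² · λ.
Setting this equal to 1 gives A² = 1/(λ).
With λ = 1.43: A² = 0.6993 and A = 0.8362.

A ≈ 0.836 Å^(-1/2)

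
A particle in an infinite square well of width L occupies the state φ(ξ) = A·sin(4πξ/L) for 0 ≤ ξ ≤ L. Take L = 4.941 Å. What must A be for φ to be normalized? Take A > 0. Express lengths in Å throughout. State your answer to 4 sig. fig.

The normalization condition is ∫|φ|² dξ = 1 from 0 to L.
Using sin²θ = (1 − cos 2θ)/2, the integral (without the A² prefactor) comes out to L/2.
So A² = (L/2)^(−1).
Plugging in L = 4.941 yields A = 0.63622.

A ≈ 0.6362 Å^(-1/2)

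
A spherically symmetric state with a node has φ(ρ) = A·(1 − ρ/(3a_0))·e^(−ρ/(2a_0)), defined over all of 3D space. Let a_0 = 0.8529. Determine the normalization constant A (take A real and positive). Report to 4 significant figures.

We need A² ∫|f|² 4πρ² dρ = 1, taking the integral from 0 to ∞.
In 3D with spherical symmetry the volume element is 4πρ² dρ.
Using ∫₀^∞ ρⁿ e^(−αρ) dρ = n!/αⁿ⁺¹, carrying out the integral gives A² · 8·π·a_0^3/3.
Hence A² = 1/[8·π·a_0^3/3].
Substituting a_0 = 0.8529 gives A² = 0.19239, so A = 0.43863.

A ≈ 0.4386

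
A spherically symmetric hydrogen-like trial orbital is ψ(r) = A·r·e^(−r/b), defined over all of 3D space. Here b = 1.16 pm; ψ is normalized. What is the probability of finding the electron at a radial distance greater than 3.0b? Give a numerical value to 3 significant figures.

P ≈ 0.285

Integrate the radial probability density 4πr²|ψ|² over r > 3.0b.
The full normalization integral is A²·[3·π·b^5] = 1, fixing A².
Let u = r/b; then A², 4π and the length scale all cancel, so P = ∫_{3.0}^{∞} u^4·e^(-2·u) du ÷ ∫_{0}^{∞} u^4·e^(-2·u) du.
Using ∫ u^4·e^(-2·u) du = -(u^4/2 + u^3 + 3·u^2/2 + 3·u/2 + 3/4)·e^(-2·u), the numerator is 345·e^(-6)/4 and the denominator is 3/4.
Taking the ratio yields P = 0.2851.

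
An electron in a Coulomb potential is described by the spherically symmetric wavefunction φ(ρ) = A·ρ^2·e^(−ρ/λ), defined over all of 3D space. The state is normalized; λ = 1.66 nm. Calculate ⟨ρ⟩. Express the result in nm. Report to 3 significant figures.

⟨ρ⟩ ≈ 5.81 nm

⟨ρ⟩ = ∫ ρ |φ|² 4πρ² dρ over the full domain.
Since the A² factors cancel between numerator and denominator, ⟨ρ⟩ = 7·λ/2.
With λ = 1.66, ⟨ρ⟩ = 5.810.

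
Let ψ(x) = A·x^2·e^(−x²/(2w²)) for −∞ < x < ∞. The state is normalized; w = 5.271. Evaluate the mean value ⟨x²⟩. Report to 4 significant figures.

⟨x^2⟩ ≈ 69.46

The expectation value is the |ψ|²-weighted average of x^2: ∫ x^2|ψ|² dx.
With ∫_{−∞}^{∞} x^(2m) e^(−αx²) dx = (2m−1)!!·√π / (2^m α^(m+1/2)), the ratio of the moment integral to the normalization integral gives ⟨x²⟩ = 5·w^2/2.
With w = 5.271, ⟨x^2⟩ = 69.459.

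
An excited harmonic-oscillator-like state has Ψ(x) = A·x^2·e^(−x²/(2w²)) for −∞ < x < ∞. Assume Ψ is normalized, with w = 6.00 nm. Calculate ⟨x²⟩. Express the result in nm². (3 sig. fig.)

⟨x^2⟩ ≈ 90.0 nm^2

The expectation value is the |Ψ|²-weighted average of x^2: ∫ x^2|Ψ|² dx.
With ∫_{−∞}^{∞} x^(2m) e^(−αx²) dx = (2m−1)!!·√π / (2^m α^(m+1/2)), evaluating both integrals, ⟨x²⟩ = 5·w^2/2.
With w = 6.00, ⟨x^2⟩ = 90.00.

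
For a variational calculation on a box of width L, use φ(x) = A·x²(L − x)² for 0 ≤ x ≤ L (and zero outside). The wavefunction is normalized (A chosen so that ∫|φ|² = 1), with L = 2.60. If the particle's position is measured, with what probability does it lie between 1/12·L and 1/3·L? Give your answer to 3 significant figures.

The probability is P = ∫ |φ|² dx over [1/12·L, 1/3·L].
With A² fixed by ∫|φ|² = 1, i.e. A² = (L^9/630)^(−1), substitute and integrate.
In terms of u = x/L (A² and the length scale cancel between numerator and denominator), P = [∫_{1/12}^{1/3} u^4·(1 - u)^4 du] / [∫_{0}^{1} u^4·(1 - u)^4 du].
Using ∫ u^4·(1 - u)^4 du = u^5·(70·u^4 - 315·u^3 + 540·u^2 - 420·u + 126)/630, the numerator is ≈ 0.00022931 and the denominator is 1/630.
Taking the ratio, P = 0.1445.

P ≈ 0.144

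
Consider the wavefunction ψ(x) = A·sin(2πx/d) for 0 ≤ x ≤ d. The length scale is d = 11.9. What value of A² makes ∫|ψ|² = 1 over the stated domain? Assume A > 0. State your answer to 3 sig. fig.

We need A² ∫|f|² dx = 1, taking the integral from 0 to d.
Using sin²θ = (1 − cos 2θ)/2, ∫|ψ|² dx = A²·(d/2).
Setting this equal to 1 gives A² = 1/(d/2).
With d = 11.9: A² = 0.1681 and A = 0.4100.

A^2 ≈ 0.168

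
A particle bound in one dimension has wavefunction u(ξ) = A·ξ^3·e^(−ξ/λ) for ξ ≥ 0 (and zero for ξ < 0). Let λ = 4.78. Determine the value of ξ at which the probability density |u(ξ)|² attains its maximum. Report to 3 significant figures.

The maximum of |u(ξ)|² occurs where its derivative vanishes.
Solving yields ξ = 3·λ.
With λ = 4.78, the most probable position is 14.34.

ξ ≈ 14.3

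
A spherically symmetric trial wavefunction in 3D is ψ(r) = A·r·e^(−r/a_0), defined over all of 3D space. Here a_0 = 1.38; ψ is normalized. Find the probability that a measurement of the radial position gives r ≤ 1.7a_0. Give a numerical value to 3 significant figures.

With dV = 4πr²dr, the probability is ∫|ψ|² dV over r ≤ 1.7a_0.
A² is fixed by ∫₀^∞ 4πr²|ψ|² dr = 1, i.e. A² = (3·π·a_0^5)^(−1).
Substituting u = r/a_0, A², 4π and the length scale all cancel in the ratio: P = ∫_{0}^{1.7} u^4·e^(-2·u) du / ∫_{0}^{∞} u^4·e^(-2·u) du.
Using ∫ u^4·e^(-2·u) du = -(u^4/2 + u^3 + 3·u^2/2 + 3·u/2 + 3/4)·e^(-2·u), the numerator is ≈ 0.19186 and the denominator is 3/4.
This evaluates to P = 0.2558.

P ≈ 0.256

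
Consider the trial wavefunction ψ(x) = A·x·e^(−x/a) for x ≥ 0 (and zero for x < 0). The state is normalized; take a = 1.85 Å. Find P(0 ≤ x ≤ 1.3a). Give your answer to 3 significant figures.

P = ∫_{0}^{1.3a} |ψ(x)|² dx.
The normalization integral ∫|ψ|²dx over the whole domain equals a^3/4·A², and A² cancels in the ratio.
Substituting u = x/a, A² and the length scale cancel in the ratio: P = ∫_{0}^{1.3} u^2·e^(-2·u) du / ∫_{0}^{∞} u^2·e^(-2·u) du.
Using ∫ u^2·e^(-2·u) du = -(2·u^2 + 2·u + 1)·e^(-2·u)/4, the numerator is 1/4 - 349·e^(-13/5)/200 and the denominator is 1/4.
The result is P = 0.4816.

P ≈ 0.482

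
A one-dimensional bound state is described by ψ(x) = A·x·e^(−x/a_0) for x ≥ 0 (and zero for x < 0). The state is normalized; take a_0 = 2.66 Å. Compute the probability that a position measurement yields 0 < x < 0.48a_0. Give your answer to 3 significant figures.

P ≈ 0.0731

P = ∫_{0}^{0.48a_0} |ψ(x)|² dx.
With A² fixed by ∫|ψ|² = 1, i.e. A² = (a_0^3/4)^(−1), substitute and integrate.
Substituting u = x/a_0, A² and the length scale cancel in the ratio: P = ∫_{0}^{0.48} u^2·e^(-2·u) du / ∫_{0}^{∞} u^2·e^(-2·u) du.
An antiderivative of u^2·e^(-2·u) is -(2·u^2 + 2·u + 1)·e^(-2·u)/4; evaluating from 0 to 0.48 gives 1/4 - 1513·e^(-24/25)/2500, while the full integral is 1/4.
The result is P = 0.07309.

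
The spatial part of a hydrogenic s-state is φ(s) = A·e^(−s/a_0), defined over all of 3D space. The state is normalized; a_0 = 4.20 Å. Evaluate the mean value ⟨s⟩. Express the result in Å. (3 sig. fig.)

⟨s⟩ = ∫ s |φ|² 4πs² ds over the full domain.
Using ∫₀^∞ sⁿ e^(−αs) ds = n!/αⁿ⁺¹, since the A² factors cancel between numerator and denominator, ⟨s⟩ = 3·a_0/2.
Putting a_0 = 4.20 gives 6.300.

⟨s⟩ ≈ 6.30 Å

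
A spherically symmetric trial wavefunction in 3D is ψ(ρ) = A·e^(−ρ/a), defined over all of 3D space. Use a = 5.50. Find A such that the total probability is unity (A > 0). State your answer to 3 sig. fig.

A ≈ 0.0437

The normalization condition is ∫|ψ|² 4πρ² dρ = 1 from 0 to ∞.
The angular integral contributes 4π, leaving ∫₀^∞ ρ²|ψ|² dρ.
With ∫₀^∞ ρ^2 e^(−αρ) dρ = 2!/α^3, ∫|ψ|² 4πρ² dρ = A²·(π·a^3).
So A² = (π·a^3)^(−1).
Substituting a = 5.50 gives A² = 0.001913, so A = 0.04374.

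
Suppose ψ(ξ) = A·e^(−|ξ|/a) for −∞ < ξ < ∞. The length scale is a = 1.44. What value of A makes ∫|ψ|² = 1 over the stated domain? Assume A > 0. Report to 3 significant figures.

The normalization condition is ∫|ψ|² dξ = 1 from −∞ to ∞.
The integral (without the A² prefactor) comes out to a.
Setting this equal to 1 gives A² = 1/(a).
With a = 1.44: A² = 0.6944 and A = 0.8333.

A ≈ 0.833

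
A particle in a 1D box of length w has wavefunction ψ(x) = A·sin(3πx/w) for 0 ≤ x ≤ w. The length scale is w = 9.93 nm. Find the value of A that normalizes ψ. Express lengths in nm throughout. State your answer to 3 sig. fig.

The normalization condition is ∫|ψ|² dx = 1 from 0 to w.
With ∫₀^w sin²(nπx/w) dx = w/2, with ψ = A·sin(3πx/w), the integral evaluates to A²·[w/2].
Setting this equal to 1 gives A² = 1/(w/2).
Substituting w = 9.93 gives A² = 0.2014, so A = 0.4488.

A ≈ 0.449 nm^(-1/2)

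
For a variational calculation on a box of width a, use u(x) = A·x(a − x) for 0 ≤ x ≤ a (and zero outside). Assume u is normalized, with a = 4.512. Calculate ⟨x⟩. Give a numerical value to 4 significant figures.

The expectation value is the |u|²-weighted average of x: ∫ x|u|² dx.
The ratio of the moment integral to the normalization integral gives ⟨x⟩ = a/2.
With a = 4.512, ⟨x⟩ = 2.2560.

⟨x⟩ ≈ 2.256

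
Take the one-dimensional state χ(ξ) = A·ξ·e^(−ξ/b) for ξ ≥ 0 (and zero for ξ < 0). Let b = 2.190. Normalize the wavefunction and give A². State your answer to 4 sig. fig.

Require ∫ |χ|² dξ = 1 over the whole domain.
∫|χ|² dξ = A²·(b^3/4).
So A² = (b^3/4)^(−1).
With b = 2.190: A² = 0.38083 and A = 0.61711.

A^2 ≈ 0.3808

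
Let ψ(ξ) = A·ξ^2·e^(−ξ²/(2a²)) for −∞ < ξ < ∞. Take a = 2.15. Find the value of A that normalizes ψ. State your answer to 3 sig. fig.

A ≈ 0.128

The normalization condition is ∫|ψ|² dξ = 1 from −∞ to ∞.
Using the Gaussian integral ∫_{−∞}^{∞} e^(−αξ²) dξ = √(π/α), with ψ = A·ξ^2·e^(−ξ²/(2a²)), the integral evaluates to A²·[3·√(π)·a^5/4].
Substituting a = 2.15 gives A² = 0.01637, so A = 0.1280.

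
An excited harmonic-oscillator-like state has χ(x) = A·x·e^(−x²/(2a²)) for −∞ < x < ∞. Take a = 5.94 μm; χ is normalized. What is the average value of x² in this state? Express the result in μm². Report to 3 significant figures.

⟨x²⟩ = ∫ x^2 |χ|² dx over the full domain.
Since the A² factors cancel between numerator and denominator, ⟨x²⟩ = 3·a^2/2.
Putting a = 5.94 gives 52.93.

⟨x^2⟩ ≈ 52.9 μm^2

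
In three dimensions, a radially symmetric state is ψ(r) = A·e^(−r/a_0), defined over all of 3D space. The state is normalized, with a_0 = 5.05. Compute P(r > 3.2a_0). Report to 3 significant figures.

P ≈ 0.0463

P = ∫ |ψ|² 4πr² dr over r > 3.2a_0.
A² is fixed by ∫₀^∞ 4πr²|ψ|² dr = 1, i.e. A² = (π·a_0^3)^(−1).
Let u = r/a_0; then A², 4π and the length scale all cancel, so P = ∫_{3.2}^{∞} u^2·e^(-2·u) du ÷ ∫_{0}^{∞} u^2·e^(-2·u) du.
Using ∫ u^2·e^(-2·u) du = -(2·u^2 + 2·u + 1)·e^(-2·u)/4, the numerator is 697·e^(-32/5)/100 and the denominator is 1/4.
The region integral divided by the full integral gives P = 0.04632.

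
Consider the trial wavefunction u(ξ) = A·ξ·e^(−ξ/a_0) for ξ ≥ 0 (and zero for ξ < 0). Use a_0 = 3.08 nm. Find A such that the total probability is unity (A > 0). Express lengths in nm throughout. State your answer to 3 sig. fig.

A ≈ 0.370 nm^(-3/2)

The normalization condition is ∫|u|² dξ = 1 from 0 to ∞.
Using ∫₀^∞ ξⁿ e^(−αξ) dξ = n!/αⁿ⁺¹, ∫|u|² dξ = A²·(a_0^3/4).
Setting this equal to 1 gives A² = 1/(a_0^3/4).
With a_0 = 3.08: A² = 0.1369 and A = 0.3700.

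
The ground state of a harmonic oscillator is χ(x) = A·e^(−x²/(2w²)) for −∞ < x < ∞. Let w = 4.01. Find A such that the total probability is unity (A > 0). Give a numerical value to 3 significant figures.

A ≈ 0.375

Require ∫ |χ|² dx = 1 over the whole domain.
Using the Gaussian integral ∫_{−∞}^{∞} e^(−αx²) dx = √(π/α), with χ = A·e^(−x²/(2w²)), the integral evaluates to A²·[√(π)·w].
So A² = (√(π)·w)^(−1).
Substituting w = 4.01 gives A² = 0.1407, so A = 0.3751.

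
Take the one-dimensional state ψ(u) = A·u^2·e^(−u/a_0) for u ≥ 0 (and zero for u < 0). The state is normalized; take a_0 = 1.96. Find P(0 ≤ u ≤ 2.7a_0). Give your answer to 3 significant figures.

|ψ|² is the probability density, so P = ∫_{0}^{2.7a_0} |ψ|² du.
The normalization integral ∫|ψ|²du over the whole domain equals 3·a_0^5/4·A², and A² cancels in the ratio.
Let t = u/a_0; then A² and the length scale cancel, so P = ∫_{0}^{2.7} t^4·e^(-2·t) dt ÷ ∫_{0}^{∞} t^4·e^(-2·t) dt.
With ∫ t^4·e^(-2·t) dt = -(t^4/2 + t^3 + 3·t^2/2 + 3·t/2 + 3/4)·e^(-2·t) + C, the region integral is ≈ 0.47002 and the full one is 3/4.
Taking the ratio, P = 0.6267.

P ≈ 0.627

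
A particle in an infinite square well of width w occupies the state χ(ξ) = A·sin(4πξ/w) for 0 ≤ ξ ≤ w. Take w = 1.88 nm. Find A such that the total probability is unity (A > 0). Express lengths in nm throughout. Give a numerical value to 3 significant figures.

Require ∫ |χ|² dξ = 1 over the whole domain.
∫|χ|² dξ = A²·(w/2).
Setting this equal to 1 gives A² = 1/(w/2).
Substituting w = 1.88 gives A² = 1.064, so A = 1.031.

A ≈ 1.03 nm^(-1/2)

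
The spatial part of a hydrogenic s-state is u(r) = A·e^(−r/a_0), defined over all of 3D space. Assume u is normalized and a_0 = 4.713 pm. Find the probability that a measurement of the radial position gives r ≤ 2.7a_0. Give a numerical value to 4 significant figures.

P ≈ 0.9052

P = ∫ |u|² 4πr² dr over r ≤ 2.7a_0.
A² is fixed by ∫₀^∞ 4πr²|u|² dr = 1, i.e. A² = (π·a_0^3)^(−1).
In terms of t = r/a_0 (A², 4π and the length scale all cancel between numerator and denominator), P = [∫_{0}^{2.7} t^2·e^(-2·t) dt] / [∫_{0}^{∞} t^2·e^(-2·t) dt].
Using ∫ t^2·e^(-2·t) dt = -(2·t^2 + 2·t + 1)·e^(-2·t)/4, the numerator is 1/4 - 1049·e^(-27/5)/200 and the denominator is 1/4.
This evaluates to P = 0.90524.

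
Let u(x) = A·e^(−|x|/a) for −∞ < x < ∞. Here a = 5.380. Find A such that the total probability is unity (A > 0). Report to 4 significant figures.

A ≈ 0.4311

We need A² ∫|f|² dx = 1, taking the integral from −∞ to ∞.
With u = A·e^(−|x|/a), the integral evaluates to A²·[a].
Hence A² = 1/[a].
With a = 5.380: A² = 0.18587 and A = 0.43113.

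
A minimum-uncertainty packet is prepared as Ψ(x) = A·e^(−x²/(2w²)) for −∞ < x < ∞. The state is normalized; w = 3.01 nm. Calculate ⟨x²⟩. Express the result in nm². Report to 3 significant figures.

⟨x²⟩ = ∫ x^2 |Ψ|² dx over the full domain.
Differentiating ∫e^(−αx²) dx = √(π/α) under α to get the higher moments, since the A² factors cancel between numerator and denominator, ⟨x²⟩ = w^2/2.
Putting w = 3.01 gives 4.530.

⟨x^2⟩ ≈ 4.53 nm^2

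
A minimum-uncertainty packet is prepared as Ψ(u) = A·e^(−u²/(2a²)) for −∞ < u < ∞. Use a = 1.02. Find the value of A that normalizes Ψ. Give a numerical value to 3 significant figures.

A ≈ 0.744

Normalization requires ∫|Ψ|² du = 1, integrated from −∞ to ∞.
The integral (without the A² prefactor) comes out to √(π)·a.
Substituting a = 1.02 gives A² = 0.5531, so A = 0.7437.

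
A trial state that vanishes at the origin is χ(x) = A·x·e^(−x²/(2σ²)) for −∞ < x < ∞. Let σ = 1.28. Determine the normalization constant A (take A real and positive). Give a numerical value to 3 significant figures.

Normalization requires ∫|χ|² dx = 1, integrated from −∞ to ∞.
With χ = A·x·e^(−x²/(2σ²)), the integral evaluates to A²·[√(π)·σ^3/2].
Setting this equal to 1 gives A² = 1/(√(π)·σ^3/2).
Substituting σ = 1.28 gives A² = 0.5381, so A = 0.7335.

A ≈ 0.734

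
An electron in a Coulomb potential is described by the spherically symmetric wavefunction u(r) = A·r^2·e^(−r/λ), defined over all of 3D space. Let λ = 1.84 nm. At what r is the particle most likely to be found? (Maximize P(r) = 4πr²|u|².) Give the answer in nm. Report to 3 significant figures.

The maximum of P(r) = 4πr²|u|² occurs where its derivative vanishes.
Solving yields r = 3·λ.
With λ = 1.84, the most probable radial distance is 5.520 nm.

r ≈ 5.52 nm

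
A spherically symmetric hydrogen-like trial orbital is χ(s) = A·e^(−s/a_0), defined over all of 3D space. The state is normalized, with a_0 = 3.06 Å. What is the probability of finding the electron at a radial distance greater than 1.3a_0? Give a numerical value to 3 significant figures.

P = ∫ |χ|² 4πs² ds over s > 1.3a_0.
A² is fixed by ∫₀^∞ 4πs²|χ|² ds = 1, i.e. A² = (π·a_0^3)^(−1).
Let u = s/a_0; then A², 4π and the length scale all cancel, so P = ∫_{1.3}^{∞} u^2·e^(-2·u) du ÷ ∫_{0}^{∞} u^2·e^(-2·u) du.
Using ∫ u^2·e^(-2·u) du = -(2·u^2 + 2·u + 1)·e^(-2·u)/4, the numerator is 349·e^(-13/5)/200 and the denominator is 1/4.
Taking the ratio yields P = 0.5184.

P ≈ 0.518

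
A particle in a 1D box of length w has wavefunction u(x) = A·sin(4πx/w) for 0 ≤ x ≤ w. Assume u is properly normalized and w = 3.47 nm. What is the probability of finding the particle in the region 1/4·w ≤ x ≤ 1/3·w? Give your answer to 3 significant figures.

P ≈ 0.0489

|u|² is the probability density, so P = ∫_{1/4·w}^{1/3·w} |u|² dx.
The normalization integral ∫|u|²dx over the whole domain equals w/2·A², and A² cancels in the ratio.
Substituting t = x/w, A² and the length scale cancel in the ratio: P = ∫_{1/4}^{1/3} sin(4·π·t)^2 dt / ∫_{0}^{1} sin(4·π·t)^2 dt.
With ∫ sin(4·π·t)^2 dt = t/2 - sin(4·π·t)·cos(4·π·t)/(8·π) + C, the region integral is -√(3)/(32·π) + 1/24 and the full one is 1/2.
Evaluating gives P = (-√(3)/16 + π/12)/π.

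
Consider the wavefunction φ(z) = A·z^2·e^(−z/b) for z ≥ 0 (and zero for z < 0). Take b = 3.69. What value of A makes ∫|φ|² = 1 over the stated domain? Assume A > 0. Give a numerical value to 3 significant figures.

We need A² ∫|f|² dz = 1, taking the integral from 0 to ∞.
Using ∫₀^∞ zⁿ e^(−αz) dz = n!/αⁿ⁺¹, with φ = A·z^2·e^(−z/b), the integral evaluates to A²·[3·b^5/4].
So A² = (3·b^5/4)^(−1).
Plugging in b = 3.69 yields A = 0.04415.

A ≈ 0.0441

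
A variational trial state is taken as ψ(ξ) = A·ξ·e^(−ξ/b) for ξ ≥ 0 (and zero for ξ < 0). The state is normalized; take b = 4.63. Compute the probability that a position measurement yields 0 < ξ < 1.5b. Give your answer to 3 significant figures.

The probability is P = ∫ |ψ|² dξ over [0, 1.5b].
The normalization integral ∫|ψ|²dξ over the whole domain equals b^3/4·A², and A² cancels in the ratio.
In terms of u = ξ/b (A² and the length scale cancel between numerator and denominator), P = [∫_{0}^{1.5} u^2·e^(-2·u) du] / [∫_{0}^{∞} u^2·e^(-2·u) du].
With ∫ u^2·e^(-2·u) du = -(2·u^2 + 2·u + 1)·e^(-2·u)/4 + C, the region integral is 1/4 - 17·e^(-3)/8 and the full one is 1/4.
This works out to P = 0.5768.

P ≈ 0.577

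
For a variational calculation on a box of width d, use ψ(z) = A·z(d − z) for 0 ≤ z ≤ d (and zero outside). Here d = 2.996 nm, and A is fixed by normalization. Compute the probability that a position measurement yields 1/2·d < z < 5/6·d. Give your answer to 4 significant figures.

P ≈ 0.4645

The probability is P = ∫ |ψ|² dz over [1/2·d, 5/6·d].
With A² fixed by ∫|ψ|² = 1, i.e. A² = (d^5/30)^(−1), substitute and integrate.
In terms of u = z/d (A² and the length scale cancel between numerator and denominator), P = [∫_{1/2}^{5/6} u^2·(1 - u)^2 du] / [∫_{0}^{1} u^2·(1 - u)^2 du].
Using ∫ u^2·(1 - u)^2 du = u^3·(6·u^2 - 15·u + 10)/30, the numerator is ≈ 0.0154835 and the denominator is 1/30.
Evaluating gives P = 301/648.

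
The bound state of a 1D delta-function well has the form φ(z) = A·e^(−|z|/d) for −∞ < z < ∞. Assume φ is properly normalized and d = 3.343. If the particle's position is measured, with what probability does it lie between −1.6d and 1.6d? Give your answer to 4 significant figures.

P ≈ 0.9592

P = ∫_{−1.6d}^{1.6d} |φ(z)|² dz.
Since A² = 1/(d), this is the region integral divided by the full normalization integral.
By symmetry take twice the z ≥ 0 contribution in numerator and denominator; the 2's cancel. In terms of u = z/d (A² and the length scale cancel between numerator and denominator), P = [∫_{0}^{1.6} e^(-2·u) du] / [∫_{0}^{∞} e^(-2·u) du].
With ∫ e^(-2·u) du = -e^(-2·u)/2 + C, the region integral is 1/2 - e^(-16/5)/2 and the full one is 1/2.
Taking the ratio, P = 0.95924.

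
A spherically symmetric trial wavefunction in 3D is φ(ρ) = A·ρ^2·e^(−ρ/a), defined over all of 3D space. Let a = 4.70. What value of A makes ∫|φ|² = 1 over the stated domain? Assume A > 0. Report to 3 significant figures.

A ≈ 0.000528

Normalization requires ∫|φ|² 4πρ² dρ = 1, integrated from 0 to ∞.
With ∫₀^∞ ρ^6 e^(−αρ) dρ = 6!/α^7, ∫|φ|² 4πρ² dρ = A²·(45·π·a^7/2).
Hence A² = 1/[45·π·a^7/2].
Substituting a = 4.70 gives A² = 2.792E-7, so A = 0.0005284.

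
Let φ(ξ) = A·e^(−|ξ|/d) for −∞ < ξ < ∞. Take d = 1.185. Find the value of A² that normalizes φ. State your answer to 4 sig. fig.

A^2 ≈ 0.8439

The normalization condition is ∫|φ|² dξ = 1 from −∞ to ∞.
The integral (without the A² prefactor) comes out to d.
So A² = (d)^(−1).
With d = 1.185: A² = 0.84388 and A = 0.91863.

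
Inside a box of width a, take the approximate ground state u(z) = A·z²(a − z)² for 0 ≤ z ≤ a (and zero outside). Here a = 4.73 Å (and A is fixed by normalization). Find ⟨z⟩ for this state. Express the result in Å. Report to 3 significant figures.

By definition ⟨z⟩ = ∫ z |u(z)|² dz.
Expanding the polynomial and integrating term by term, the ratio of the moment integral to the normalization integral gives ⟨z⟩ = a/2.
With a = 4.73, ⟨z⟩ = 2.365.

⟨z⟩ ≈ 2.37 Å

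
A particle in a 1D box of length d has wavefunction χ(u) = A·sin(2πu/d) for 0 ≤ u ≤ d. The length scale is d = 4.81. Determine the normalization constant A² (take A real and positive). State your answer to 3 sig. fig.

A^2 ≈ 0.416

Normalization requires ∫|χ|² du = 1, integrated from 0 to d.
Carrying out the integral gives A² · d/2.
Setting this equal to 1 gives A² = 1/(d/2).
Substituting d = 4.81 gives A² = 0.4158, so A = 0.6448.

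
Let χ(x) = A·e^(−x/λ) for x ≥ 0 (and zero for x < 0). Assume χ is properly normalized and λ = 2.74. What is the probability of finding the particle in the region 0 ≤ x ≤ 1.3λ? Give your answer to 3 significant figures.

The probability is P = ∫ |χ|² dx over [0, 1.3λ].
The normalization integral ∫|χ|²dx over the whole domain equals λ/2·A², and A² cancels in the ratio.
Let u = x/λ; then A² and the length scale cancel, so P = ∫_{0}^{1.3} e^(-2·u) du ÷ ∫_{0}^{∞} e^(-2·u) du.
An antiderivative of e^(-2·u) is -e^(-2·u)/2; evaluating from 0 to 1.3 gives 1/2 - e^(-13/5)/2, while the full integral is 1/2.
Taking the ratio, P = 0.9257.

P ≈ 0.926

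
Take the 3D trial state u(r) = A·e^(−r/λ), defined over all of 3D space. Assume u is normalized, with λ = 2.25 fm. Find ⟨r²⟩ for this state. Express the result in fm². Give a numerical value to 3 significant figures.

⟨r^2⟩ ≈ 15.2 fm^2

⟨r²⟩ = ∫ r^2 |u|² 4πr² dr over the full domain.
With ∫₀^∞ r^4 e^(−αr) dr = 4!/α^5, since the A² factors cancel between numerator and denominator, ⟨r²⟩ = 3·λ^2.
With λ = 2.25, ⟨r^2⟩ = 15.19.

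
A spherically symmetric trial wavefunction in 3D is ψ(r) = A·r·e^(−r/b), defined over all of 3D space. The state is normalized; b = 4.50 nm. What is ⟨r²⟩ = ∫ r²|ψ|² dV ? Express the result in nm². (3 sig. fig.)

By definition ⟨r²⟩ = ∫ r^2 |ψ(r)|² 4πr² dr.
With ∫₀^∞ r^6 e^(−αr) dr = 6!/α^7, since the A² factors cancel between numerator and denominator, ⟨r²⟩ = 15·b^2/2.
With b = 4.50, ⟨r^2⟩ = 151.9.

⟨r^2⟩ ≈ 152 nm^2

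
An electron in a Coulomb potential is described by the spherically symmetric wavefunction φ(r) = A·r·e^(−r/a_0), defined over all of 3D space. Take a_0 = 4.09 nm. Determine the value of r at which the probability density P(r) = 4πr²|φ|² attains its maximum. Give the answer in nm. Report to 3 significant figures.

r ≈ 8.18 nm

The maximum of P(r) = 4πr²|φ|² occurs where its derivative vanishes.
This gives r = 2·a_0.
With a_0 = 4.09, the most probable radial distance is 8.180 nm.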